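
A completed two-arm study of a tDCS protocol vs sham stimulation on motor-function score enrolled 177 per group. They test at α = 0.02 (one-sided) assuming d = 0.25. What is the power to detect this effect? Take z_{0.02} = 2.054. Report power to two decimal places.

power ≈ 0.62

For two equal groups, power = Φ(d·√(n/2) − z_{α}).
d·√(n/2) = 0.25 × √(177/2) = 0.25 × 9.407 = 2.352.
z_β = 2.352 − 2.054 = 0.298.
Power = Φ(0.298) = 0.617.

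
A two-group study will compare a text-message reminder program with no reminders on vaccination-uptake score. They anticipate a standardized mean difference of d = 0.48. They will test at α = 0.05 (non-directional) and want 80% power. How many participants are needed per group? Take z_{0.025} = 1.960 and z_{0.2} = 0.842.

n = 69 per group

For two independent groups with equal n: n = 2·((z_{α/2} + z_β) / d)².
z_{α/2} + z_β = 1.960 + 0.842 = 2.802.
n = 2 × (2.802 / 0.48)² = 2 × 5.838² = 2 × 34.08 = 68.2.
Round up to the next whole participant.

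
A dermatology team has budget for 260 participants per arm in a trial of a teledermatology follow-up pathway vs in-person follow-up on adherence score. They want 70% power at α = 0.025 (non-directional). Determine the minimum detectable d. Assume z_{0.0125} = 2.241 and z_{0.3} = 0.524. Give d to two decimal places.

d_min ≈ 0.24

For two independent groups of n = 260 each: d_min = (z_{α/2} + z_β)·√(2/n).
z-sum = 2.241 + 0.524 = 2.765.
d_min = 2.765 × √(2/260) = 2.765 × 0.0877 = 0.243.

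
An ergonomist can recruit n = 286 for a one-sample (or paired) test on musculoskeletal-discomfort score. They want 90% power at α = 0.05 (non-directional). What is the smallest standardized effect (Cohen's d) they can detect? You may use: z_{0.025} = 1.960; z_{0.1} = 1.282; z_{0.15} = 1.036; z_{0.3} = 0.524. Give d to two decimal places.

d_min ≈ 0.19

For a single sample (or paired design) of n = 286: d_min = (z_{α/2} + z_β)/√n.
z-sum = 1.960 + 1.282 = 3.242.
d_min = 3.242 / √286 = 3.242 / 16.912 = 0.192.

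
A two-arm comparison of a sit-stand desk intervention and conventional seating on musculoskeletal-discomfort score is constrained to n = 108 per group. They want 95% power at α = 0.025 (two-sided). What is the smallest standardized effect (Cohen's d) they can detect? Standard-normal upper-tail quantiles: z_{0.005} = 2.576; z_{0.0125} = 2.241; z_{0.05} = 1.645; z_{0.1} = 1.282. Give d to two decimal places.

For two independent groups of n = 108 each: d_min = (z_{α/2} + z_β)·√(2/n).
z-sum = 2.241 + 1.645 = 3.886.
d_min = 3.886 × √(2/108) = 3.886 × 0.1361 = 0.529.

d_min ≈ 0.53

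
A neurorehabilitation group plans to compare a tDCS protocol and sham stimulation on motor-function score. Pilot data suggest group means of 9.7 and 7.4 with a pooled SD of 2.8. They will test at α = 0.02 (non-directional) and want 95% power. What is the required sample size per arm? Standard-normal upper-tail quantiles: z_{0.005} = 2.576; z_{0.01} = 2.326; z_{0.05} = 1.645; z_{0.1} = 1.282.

Cohen's d = |M₁ − M₂| / SD_pooled = |9.7 − 7.4| / 2.8 = 2.3 / 2.8 = 0.821.
For two independent groups with equal n: n = 2·((z_{α/2} + z_β) / d)².
z_{α/2} + z_β = 2.326 + 1.645 = 3.971.
n = 2 × (3.971 / 0.821)² = 2 × 4.837² = 2 × 23.39 = 46.8.
Round up to the next whole participant.

n = 47 per group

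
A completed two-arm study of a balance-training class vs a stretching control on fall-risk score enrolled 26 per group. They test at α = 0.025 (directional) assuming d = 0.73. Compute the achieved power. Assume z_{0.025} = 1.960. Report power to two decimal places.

For two equal groups, power = Φ(d·√(n/2) − z_{α}).
d·√(n/2) = 0.73 × √(26/2) = 0.73 × 3.606 = 2.632.
z_β = 2.632 − 1.960 = 0.672.
Power = Φ(0.672) = 0.749.

power ≈ 0.75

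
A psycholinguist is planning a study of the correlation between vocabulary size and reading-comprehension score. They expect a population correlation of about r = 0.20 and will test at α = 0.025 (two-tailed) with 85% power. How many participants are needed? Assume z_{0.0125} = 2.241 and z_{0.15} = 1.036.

n = 265

Fisher's z: C = ½·ln((1+r)/(1−r)) = ½·ln(1.5000) = 0.2027.
n = ((z_{α/2} + z_β)/C)² + 3.
(2.241 + 1.036) / 0.2027 = 3.277 / 0.2027 = 16.167.
n = 16.167² + 3 = 261.36 + 3 = 264.4.
Round up.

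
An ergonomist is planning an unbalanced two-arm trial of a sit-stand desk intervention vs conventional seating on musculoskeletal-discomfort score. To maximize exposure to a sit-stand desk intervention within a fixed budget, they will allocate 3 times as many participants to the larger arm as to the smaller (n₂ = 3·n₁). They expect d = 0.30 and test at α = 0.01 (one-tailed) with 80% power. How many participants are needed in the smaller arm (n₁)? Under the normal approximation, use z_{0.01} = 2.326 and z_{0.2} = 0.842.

n₁ = 149

With allocation ratio k = n₂/n₁ = 3, Var(x̄₁−x̄₂) = σ²(1/n₁ + 1/(k·n₁)) = σ²·(k+1)/(k·n₁).
So n₁ = (1 + 1/k)·((z_{α} + z_β)/d)² = 1.333 × (3.168/0.30)².
n₁ = 1.333 × 111.51 = 148.7.
Round up: n₁ = 149, giving n₂ = 3 × 149 = 447.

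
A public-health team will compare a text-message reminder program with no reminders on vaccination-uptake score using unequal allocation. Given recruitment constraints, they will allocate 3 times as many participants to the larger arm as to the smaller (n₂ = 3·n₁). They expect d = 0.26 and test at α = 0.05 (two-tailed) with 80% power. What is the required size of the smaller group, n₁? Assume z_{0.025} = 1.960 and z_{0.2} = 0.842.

With allocation ratio k = n₂/n₁ = 3, Var(x̄₁−x̄₂) = σ²(1/n₁ + 1/(k·n₁)) = σ²·(k+1)/(k·n₁).
So n₁ = (1 + 1/k)·((z_{α/2} + z_β)/d)² = 1.333 × (2.802/0.26)².
n₁ = 1.333 × 116.14 = 154.9.
Round up: n₁ = 155, giving n₂ = 3 × 155 = 465.

n₁ = 155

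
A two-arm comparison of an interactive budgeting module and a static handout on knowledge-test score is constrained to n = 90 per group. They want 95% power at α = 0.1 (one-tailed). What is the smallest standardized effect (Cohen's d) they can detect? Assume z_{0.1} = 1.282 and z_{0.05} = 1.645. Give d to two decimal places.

For two independent groups of n = 90 each: d_min = (z_{α} + z_β)·√(2/n).
z-sum = 1.282 + 1.645 = 2.927.
d_min = 2.927 × √(2/90) = 2.927 × 0.1491 = 0.436.

d_min ≈ 0.44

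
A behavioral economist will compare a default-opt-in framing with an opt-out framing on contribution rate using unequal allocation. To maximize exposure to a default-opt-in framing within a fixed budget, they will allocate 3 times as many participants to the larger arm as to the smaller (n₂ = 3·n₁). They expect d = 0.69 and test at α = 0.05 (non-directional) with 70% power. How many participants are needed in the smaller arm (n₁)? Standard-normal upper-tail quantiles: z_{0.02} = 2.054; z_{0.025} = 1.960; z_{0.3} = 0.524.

With allocation ratio k = n₂/n₁ = 3, Var(x̄₁−x̄₂) = σ²(1/n₁ + 1/(k·n₁)) = σ²·(k+1)/(k·n₁).
So n₁ = (1 + 1/k)·((z_{α/2} + z_β)/d)² = 1.333 × (2.484/0.69)².
n₁ = 1.333 × 12.96 = 17.3.
Round up: n₁ = 18, giving n₂ = 3 × 18 = 54.

n₁ = 18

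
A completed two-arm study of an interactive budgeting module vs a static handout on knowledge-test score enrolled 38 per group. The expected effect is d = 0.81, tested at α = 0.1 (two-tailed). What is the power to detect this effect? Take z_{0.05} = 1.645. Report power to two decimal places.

For two equal groups, power = Φ(d·√(n/2) − z_{α/2}).
d·√(n/2) = 0.81 × √(38/2) = 0.81 × 4.359 = 3.531.
z_β = 3.531 − 1.645 = 1.886.
Power = Φ(1.886) = 0.970.

power ≈ 0.97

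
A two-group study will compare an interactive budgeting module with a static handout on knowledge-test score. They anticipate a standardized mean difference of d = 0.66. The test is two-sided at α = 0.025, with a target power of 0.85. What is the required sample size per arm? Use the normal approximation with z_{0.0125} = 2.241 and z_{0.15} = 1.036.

For two independent groups with equal n: n = 2·((z_{α/2} + z_β) / d)².
z_{α/2} + z_β = 2.241 + 1.036 = 3.277.
n = 2 × (3.277 / 0.66)² = 2 × 4.965² = 2 × 24.65 = 49.3.
Round up to the next whole participant.

n = 50 per group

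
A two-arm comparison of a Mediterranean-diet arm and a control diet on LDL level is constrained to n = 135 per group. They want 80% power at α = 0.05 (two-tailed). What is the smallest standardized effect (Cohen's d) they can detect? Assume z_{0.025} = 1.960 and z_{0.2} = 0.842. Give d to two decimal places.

d_min ≈ 0.34

For two independent groups of n = 135 each: d_min = (z_{α/2} + z_β)·√(2/n).
z-sum = 1.960 + 0.842 = 2.802.
d_min = 2.802 × √(2/135) = 2.802 × 0.1217 = 0.341.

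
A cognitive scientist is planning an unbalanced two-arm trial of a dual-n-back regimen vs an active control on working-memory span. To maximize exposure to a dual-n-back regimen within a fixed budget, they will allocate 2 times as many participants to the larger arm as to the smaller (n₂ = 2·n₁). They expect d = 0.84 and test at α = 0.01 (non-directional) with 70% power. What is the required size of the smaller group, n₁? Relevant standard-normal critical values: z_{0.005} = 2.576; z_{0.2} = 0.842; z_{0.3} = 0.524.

With allocation ratio k = n₂/n₁ = 2, Var(x̄₁−x̄₂) = σ²(1/n₁ + 1/(k·n₁)) = σ²·(k+1)/(k·n₁).
So n₁ = (1 + 1/k)·((z_{α/2} + z_β)/d)² = 1.500 × (3.100/0.84)².
n₁ = 1.500 × 13.62 = 20.4.
Round up: n₁ = 21, giving n₂ = 2 × 21 = 42.

n₁ = 21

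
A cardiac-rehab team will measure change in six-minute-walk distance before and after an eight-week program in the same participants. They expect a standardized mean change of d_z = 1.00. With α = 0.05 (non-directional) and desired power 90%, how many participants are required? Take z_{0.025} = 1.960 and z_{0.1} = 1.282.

For a paired (one-sample on differences) test: n = ((z_{α/2} + z_β) / d)².
z_{α/2} + z_β = 1.960 + 1.282 = 3.242.
n = (3.242 / 1.00)² = 3.242² = 10.51.
Round up.

n = 11 pairs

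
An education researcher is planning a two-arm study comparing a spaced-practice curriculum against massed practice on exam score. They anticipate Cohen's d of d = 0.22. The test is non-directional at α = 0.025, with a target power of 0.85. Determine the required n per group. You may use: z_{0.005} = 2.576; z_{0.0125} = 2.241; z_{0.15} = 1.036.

n = 444 per group

For two independent groups with equal n: n = 2·((z_{α/2} + z_β) / d)².
z_{α/2} + z_β = 2.241 + 1.036 = 3.277.
n = 2 × (3.277 / 0.22)² = 2 × 14.895² = 2 × 221.87 = 443.7.
Round up to the next whole participant.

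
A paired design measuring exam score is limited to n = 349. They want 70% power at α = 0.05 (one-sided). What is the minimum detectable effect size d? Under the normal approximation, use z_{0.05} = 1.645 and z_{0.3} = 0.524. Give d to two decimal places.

For a single sample (or paired design) of n = 349: d_min = (z_{α} + z_β)/√n.
z-sum = 1.645 + 0.524 = 2.169.
d_min = 2.169 / √349 = 2.169 / 18.682 = 0.116.

d_min ≈ 0.12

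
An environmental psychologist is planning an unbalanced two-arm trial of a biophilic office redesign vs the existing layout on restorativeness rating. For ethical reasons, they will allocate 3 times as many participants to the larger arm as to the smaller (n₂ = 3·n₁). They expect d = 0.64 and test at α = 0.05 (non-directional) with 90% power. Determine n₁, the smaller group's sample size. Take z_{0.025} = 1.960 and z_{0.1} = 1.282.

With allocation ratio k = n₂/n₁ = 3, Var(x̄₁−x̄₂) = σ²(1/n₁ + 1/(k·n₁)) = σ²·(k+1)/(k·n₁).
So n₁ = (1 + 1/k)·((z_{α/2} + z_β)/d)² = 1.333 × (3.242/0.64)².
n₁ = 1.333 × 25.66 = 34.2.
Round up: n₁ = 35, giving n₂ = 3 × 35 = 105.

n₁ = 35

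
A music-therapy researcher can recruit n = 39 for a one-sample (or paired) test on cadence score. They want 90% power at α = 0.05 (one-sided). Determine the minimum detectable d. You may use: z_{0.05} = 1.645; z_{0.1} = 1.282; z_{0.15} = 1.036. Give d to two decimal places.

For a single sample (or paired design) of n = 39: d_min = (z_{α} + z_β)/√n.
z-sum = 1.645 + 1.282 = 2.927.
d_min = 2.927 / √39 = 2.927 / 6.245 = 0.469.

d_min ≈ 0.47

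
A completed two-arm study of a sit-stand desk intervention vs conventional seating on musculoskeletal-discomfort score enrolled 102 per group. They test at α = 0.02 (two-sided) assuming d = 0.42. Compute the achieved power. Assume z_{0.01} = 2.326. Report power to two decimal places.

For two equal groups, power = Φ(d·√(n/2) − z_{α/2}).
d·√(n/2) = 0.42 × √(102/2) = 0.42 × 7.141 = 2.999.
z_β = 2.999 − 2.326 = 0.673.
Power = Φ(0.673) = 0.750.

power ≈ 0.75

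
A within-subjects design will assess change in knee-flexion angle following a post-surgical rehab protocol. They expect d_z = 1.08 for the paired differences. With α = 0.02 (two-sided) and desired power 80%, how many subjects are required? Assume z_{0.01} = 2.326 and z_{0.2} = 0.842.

For a paired (one-sample on differences) test: n = ((z_{α/2} + z_β) / d)².
z_{α/2} + z_β = 2.326 + 0.842 = 3.168.
n = (3.168 / 1.08)² = 2.933² = 8.60.
Round up.

n = 9 pairs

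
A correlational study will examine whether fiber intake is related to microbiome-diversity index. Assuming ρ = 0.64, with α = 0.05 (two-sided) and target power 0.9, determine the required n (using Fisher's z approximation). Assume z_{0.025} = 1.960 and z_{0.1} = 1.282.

Fisher's z: C = ½·ln((1+r)/(1−r)) = ½·ln(4.5556) = 0.7582.
n = ((z_{α/2} + z_β)/C)² + 3.
(1.960 + 1.282) / 0.7582 = 3.242 / 0.7582 = 4.276.
n = 4.276² + 3 = 18.28 + 3 = 21.3.
Round up.

n = 22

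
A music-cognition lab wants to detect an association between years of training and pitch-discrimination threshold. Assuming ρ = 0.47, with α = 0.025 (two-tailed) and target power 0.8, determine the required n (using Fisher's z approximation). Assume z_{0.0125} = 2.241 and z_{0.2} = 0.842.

Fisher's z: C = ½·ln((1+r)/(1−r)) = ½·ln(2.7736) = 0.5101.
n = ((z_{α/2} + z_β)/C)² + 3.
(2.241 + 0.842) / 0.5101 = 3.083 / 0.5101 = 6.044.
n = 6.044² + 3 = 36.53 + 3 = 39.5.
Round up.

n = 40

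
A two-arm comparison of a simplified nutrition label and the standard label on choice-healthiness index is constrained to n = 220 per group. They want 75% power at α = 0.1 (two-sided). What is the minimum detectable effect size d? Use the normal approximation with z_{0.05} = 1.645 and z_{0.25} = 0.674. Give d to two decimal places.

d_min ≈ 0.22

For two independent groups of n = 220 each: d_min = (z_{α/2} + z_β)·√(2/n).
z-sum = 1.645 + 0.674 = 2.319.
d_min = 2.319 × √(2/220) = 2.319 × 0.0953 = 0.221.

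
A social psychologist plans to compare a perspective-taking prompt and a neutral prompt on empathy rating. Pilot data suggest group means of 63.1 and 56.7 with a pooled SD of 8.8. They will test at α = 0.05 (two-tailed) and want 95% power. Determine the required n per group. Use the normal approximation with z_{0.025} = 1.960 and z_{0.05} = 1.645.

n = 50 per group

Cohen's d = |M₁ − M₂| / SD_pooled = |63.1 − 56.7| / 8.8 = 6.4 / 8.8 = 0.727.
For two independent groups with equal n: n = 2·((z_{α/2} + z_β) / d)².
z_{α/2} + z_β = 1.960 + 1.645 = 3.605.
n = 2 × (3.605 / 0.727)² = 2 × 4.959² = 2 × 24.59 = 49.2.
Round up to the next whole participant.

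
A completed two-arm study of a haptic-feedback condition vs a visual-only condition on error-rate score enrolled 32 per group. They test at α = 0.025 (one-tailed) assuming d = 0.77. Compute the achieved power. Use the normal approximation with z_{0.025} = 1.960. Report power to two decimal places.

power ≈ 0.87

For two equal groups, power = Φ(d·√(n/2) − z_{α}).
d·√(n/2) = 0.77 × √(32/2) = 0.77 × 4.000 = 3.080.
z_β = 3.080 − 1.960 = 1.120.
Power = Φ(1.120) = 0.869.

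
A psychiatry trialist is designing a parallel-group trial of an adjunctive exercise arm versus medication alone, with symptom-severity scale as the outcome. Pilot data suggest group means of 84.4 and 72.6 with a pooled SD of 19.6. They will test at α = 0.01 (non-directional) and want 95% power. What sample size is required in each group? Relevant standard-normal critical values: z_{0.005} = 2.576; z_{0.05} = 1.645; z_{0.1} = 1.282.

n = 99 per group

Cohen's d = |M₁ − M₂| / SD_pooled = |84.4 − 72.6| / 19.6 = 11.8 / 19.6 = 0.602.
For two independent groups with equal n: n = 2·((z_{α/2} + z_β) / d)².
z_{α/2} + z_β = 2.576 + 1.645 = 4.221.
n = 2 × (4.221 / 0.602)² = 2 × 7.012² = 2 × 49.16 = 98.3.
Round up to the next whole participant.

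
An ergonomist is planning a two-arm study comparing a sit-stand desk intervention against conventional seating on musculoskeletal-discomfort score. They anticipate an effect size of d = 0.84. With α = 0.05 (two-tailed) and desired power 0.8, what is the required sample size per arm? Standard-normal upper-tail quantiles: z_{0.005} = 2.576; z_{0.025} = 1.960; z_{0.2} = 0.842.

For two independent groups with equal n: n = 2·((z_{α/2} + z_β) / d)².
z_{α/2} + z_β = 1.960 + 0.842 = 2.802.
n = 2 × (2.802 / 0.84)² = 2 × 3.336² = 2 × 11.13 = 22.3.
Round up to the next whole participant.

n = 23 per group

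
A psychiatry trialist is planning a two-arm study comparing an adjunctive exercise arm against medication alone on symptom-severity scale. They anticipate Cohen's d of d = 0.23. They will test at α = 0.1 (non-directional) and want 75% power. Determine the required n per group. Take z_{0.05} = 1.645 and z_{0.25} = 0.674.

n = 204 per group

For two independent groups with equal n: n = 2·((z_{α/2} + z_β) / d)².
z_{α/2} + z_β = 1.645 + 0.674 = 2.319.
n = 2 × (2.319 / 0.23)² = 2 × 10.083² = 2 × 101.66 = 203.3.
Round up to the next whole participant.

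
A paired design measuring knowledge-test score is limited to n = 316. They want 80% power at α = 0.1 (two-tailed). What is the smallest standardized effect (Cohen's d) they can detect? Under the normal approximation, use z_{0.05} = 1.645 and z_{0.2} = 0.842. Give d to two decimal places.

For a single sample (or paired design) of n = 316: d_min = (z_{α/2} + z_β)/√n.
z-sum = 1.645 + 0.842 = 2.487.
d_min = 2.487 / √316 = 2.487 / 17.776 = 0.140.

d_min ≈ 0.14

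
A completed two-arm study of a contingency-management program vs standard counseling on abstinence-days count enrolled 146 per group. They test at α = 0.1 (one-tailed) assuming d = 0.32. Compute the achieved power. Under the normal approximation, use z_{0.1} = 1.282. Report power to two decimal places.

power ≈ 0.93

For two equal groups, power = Φ(d·√(n/2) − z_{α}).
d·√(n/2) = 0.32 × √(146/2) = 0.32 × 8.544 = 2.734.
z_β = 2.734 − 1.282 = 1.452.
Power = Φ(1.452) = 0.927.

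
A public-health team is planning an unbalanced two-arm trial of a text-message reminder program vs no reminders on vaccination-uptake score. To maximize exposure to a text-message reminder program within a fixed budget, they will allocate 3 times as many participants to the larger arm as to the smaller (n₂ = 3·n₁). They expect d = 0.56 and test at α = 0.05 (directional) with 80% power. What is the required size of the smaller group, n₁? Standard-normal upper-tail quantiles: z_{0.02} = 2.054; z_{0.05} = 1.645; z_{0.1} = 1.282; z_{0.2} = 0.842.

n₁ = 27

With allocation ratio k = n₂/n₁ = 3, Var(x̄₁−x̄₂) = σ²(1/n₁ + 1/(k·n₁)) = σ²·(k+1)/(k·n₁).
So n₁ = (1 + 1/k)·((z_{α} + z_β)/d)² = 1.333 × (2.487/0.56)².
n₁ = 1.333 × 19.72 = 26.3.
Round up: n₁ = 27, giving n₂ = 3 × 27 = 81.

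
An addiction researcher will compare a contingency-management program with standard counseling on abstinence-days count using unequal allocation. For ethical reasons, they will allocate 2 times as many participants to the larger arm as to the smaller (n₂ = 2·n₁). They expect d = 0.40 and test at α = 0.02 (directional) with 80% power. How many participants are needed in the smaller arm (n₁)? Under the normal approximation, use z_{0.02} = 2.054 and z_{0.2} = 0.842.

n₁ = 79

With allocation ratio k = n₂/n₁ = 2, Var(x̄₁−x̄₂) = σ²(1/n₁ + 1/(k·n₁)) = σ²·(k+1)/(k·n₁).
So n₁ = (1 + 1/k)·((z_{α} + z_β)/d)² = 1.500 × (2.896/0.40)².
n₁ = 1.500 × 52.42 = 78.6.
Round up: n₁ = 79, giving n₂ = 2 × 79 = 158.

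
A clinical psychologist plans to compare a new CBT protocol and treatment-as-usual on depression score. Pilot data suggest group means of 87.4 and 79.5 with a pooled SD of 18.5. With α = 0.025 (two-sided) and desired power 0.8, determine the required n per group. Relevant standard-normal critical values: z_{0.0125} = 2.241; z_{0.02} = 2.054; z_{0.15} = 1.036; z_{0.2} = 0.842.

n = 105 per group

Cohen's d = |M₁ − M₂| / SD_pooled = |87.4 − 79.5| / 18.5 = 7.9 / 18.5 = 0.427.
For two independent groups with equal n: n = 2·((z_{α/2} + z_β) / d)².
z_{α/2} + z_β = 2.241 + 0.842 = 3.083.
n = 2 × (3.083 / 0.427)² = 2 × 7.220² = 2 × 52.13 = 104.3.
Round up to the next whole participant.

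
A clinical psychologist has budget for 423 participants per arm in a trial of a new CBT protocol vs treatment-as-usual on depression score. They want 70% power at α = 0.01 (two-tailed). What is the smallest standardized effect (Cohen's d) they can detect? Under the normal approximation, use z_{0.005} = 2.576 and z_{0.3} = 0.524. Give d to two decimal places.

For two independent groups of n = 423 each: d_min = (z_{α/2} + z_β)·√(2/n).
z-sum = 2.576 + 0.524 = 3.100.
d_min = 3.100 × √(2/423) = 3.100 × 0.0688 = 0.213.

d_min ≈ 0.21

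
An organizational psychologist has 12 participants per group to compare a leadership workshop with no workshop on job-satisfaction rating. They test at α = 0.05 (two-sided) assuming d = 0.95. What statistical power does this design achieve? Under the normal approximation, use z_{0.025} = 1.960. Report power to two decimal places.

power ≈ 0.64

For two equal groups, power = Φ(d·√(n/2) − z_{α/2}).
d·√(n/2) = 0.95 × √(12/2) = 0.95 × 2.449 = 2.327.
z_β = 2.327 − 1.960 = 0.367.
Power = Φ(0.367) = 0.643.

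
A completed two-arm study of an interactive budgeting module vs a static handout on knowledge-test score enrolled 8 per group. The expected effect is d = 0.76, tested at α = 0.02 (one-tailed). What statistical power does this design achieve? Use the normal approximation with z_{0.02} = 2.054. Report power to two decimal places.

power ≈ 0.30

For two equal groups, power = Φ(d·√(n/2) − z_{α}).
d·√(n/2) = 0.76 × √(8/2) = 0.76 × 2.000 = 1.520.
z_β = 1.520 − 2.054 = -0.534.
Power = Φ(-0.534) = 0.297.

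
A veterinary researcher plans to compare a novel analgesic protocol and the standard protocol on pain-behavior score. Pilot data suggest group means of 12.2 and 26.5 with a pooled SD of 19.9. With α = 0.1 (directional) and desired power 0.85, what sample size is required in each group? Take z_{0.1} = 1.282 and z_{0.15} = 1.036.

Cohen's d = |M₁ − M₂| / SD_pooled = |12.2 − 26.5| / 19.9 = 14.3 / 19.9 = 0.719.
For two independent groups with equal n: n = 2·((z_{α} + z_β) / d)².
z_{α} + z_β = 1.282 + 1.036 = 2.318.
n = 2 × (2.318 / 0.719)² = 2 × 3.224² = 2 × 10.39 = 20.8.
Round up to the next whole participant.

n = 21 per group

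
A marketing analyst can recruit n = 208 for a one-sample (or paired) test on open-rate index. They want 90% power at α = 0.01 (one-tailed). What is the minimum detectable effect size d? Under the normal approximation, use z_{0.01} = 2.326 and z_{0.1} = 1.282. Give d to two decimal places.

d_min ≈ 0.25

For a single sample (or paired design) of n = 208: d_min = (z_{α} + z_β)/√n.
z-sum = 2.326 + 1.282 = 3.608.
d_min = 3.608 / √208 = 3.608 / 14.422 = 0.250.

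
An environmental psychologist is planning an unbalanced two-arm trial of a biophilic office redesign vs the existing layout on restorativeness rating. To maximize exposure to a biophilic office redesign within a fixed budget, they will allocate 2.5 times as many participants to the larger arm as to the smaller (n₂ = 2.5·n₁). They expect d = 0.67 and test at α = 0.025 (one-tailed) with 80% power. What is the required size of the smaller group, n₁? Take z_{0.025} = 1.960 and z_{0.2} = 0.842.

With allocation ratio k = n₂/n₁ = 2.5, Var(x̄₁−x̄₂) = σ²(1/n₁ + 1/(k·n₁)) = σ²·(k+1)/(k·n₁).
So n₁ = (1 + 1/k)·((z_{α} + z_β)/d)² = 1.400 × (2.802/0.67)².
n₁ = 1.400 × 17.49 = 24.5.
Round up: n₁ = 25, giving n₂ = ⌈2.5 × 25⌉ = ⌈62.5⌉ = 63.

n₁ = 25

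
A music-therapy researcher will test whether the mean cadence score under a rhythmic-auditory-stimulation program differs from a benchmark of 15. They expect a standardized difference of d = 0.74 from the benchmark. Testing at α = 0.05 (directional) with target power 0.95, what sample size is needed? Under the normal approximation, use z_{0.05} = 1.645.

For a one-sample test: n = ((z_{α} + z_β) / d)².
z_{α} + z_β = 1.645 + 1.645 = 3.290.
n = (3.290 / 0.74)² = 4.446² = 19.77.
Round up.

n = 20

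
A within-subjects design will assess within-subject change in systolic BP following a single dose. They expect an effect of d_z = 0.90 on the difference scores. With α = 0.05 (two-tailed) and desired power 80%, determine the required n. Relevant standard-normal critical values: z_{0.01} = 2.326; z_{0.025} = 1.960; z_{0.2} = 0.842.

n = 10 pairs

For a paired (one-sample on differences) test: n = ((z_{α/2} + z_β) / d)².
z_{α/2} + z_β = 1.960 + 0.842 = 2.802.
n = (2.802 / 0.90)² = 3.113² = 9.69.
Round up.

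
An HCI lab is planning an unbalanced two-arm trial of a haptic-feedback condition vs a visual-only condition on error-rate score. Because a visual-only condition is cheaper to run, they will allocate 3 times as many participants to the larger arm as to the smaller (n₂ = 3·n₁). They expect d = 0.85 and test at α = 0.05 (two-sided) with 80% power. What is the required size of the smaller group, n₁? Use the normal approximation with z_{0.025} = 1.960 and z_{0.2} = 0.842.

With allocation ratio k = n₂/n₁ = 3, Var(x̄₁−x̄₂) = σ²(1/n₁ + 1/(k·n₁)) = σ²·(k+1)/(k·n₁).
So n₁ = (1 + 1/k)·((z_{α/2} + z_β)/d)² = 1.333 × (2.802/0.85)².
n₁ = 1.333 × 10.87 = 14.5.
Round up: n₁ = 15, giving n₂ = 3 × 15 = 45.

n₁ = 15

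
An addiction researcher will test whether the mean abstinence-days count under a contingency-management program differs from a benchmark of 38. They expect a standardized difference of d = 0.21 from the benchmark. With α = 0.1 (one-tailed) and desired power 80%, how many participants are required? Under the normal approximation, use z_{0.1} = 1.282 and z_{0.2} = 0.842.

For a one-sample test: n = ((z_{α} + z_β) / d)².
z_{α} + z_β = 1.282 + 0.842 = 2.124.
n = (2.124 / 0.21)² = 10.114² = 102.30.
Round up.

n = 103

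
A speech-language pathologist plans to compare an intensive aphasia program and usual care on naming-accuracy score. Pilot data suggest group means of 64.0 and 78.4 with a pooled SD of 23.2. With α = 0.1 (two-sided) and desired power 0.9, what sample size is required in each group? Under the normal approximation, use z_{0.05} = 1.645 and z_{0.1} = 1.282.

n = 45 per group

Cohen's d = |M₁ − M₂| / SD_pooled = |64.0 − 78.4| / 23.2 = 14.4 / 23.2 = 0.621.
For two independent groups with equal n: n = 2·((z_{α/2} + z_β) / d)².
z_{α/2} + z_β = 1.645 + 1.282 = 2.927.
n = 2 × (2.927 / 0.621)² = 2 × 4.713² = 2 × 22.22 = 44.4.
Round up to the next whole participant.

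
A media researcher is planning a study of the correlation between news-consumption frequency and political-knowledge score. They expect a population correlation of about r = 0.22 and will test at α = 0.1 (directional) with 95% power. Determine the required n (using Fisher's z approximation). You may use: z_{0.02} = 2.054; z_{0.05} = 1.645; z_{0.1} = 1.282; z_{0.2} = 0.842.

n = 175

Fisher's z: C = ½·ln((1+r)/(1−r)) = ½·ln(1.5641) = 0.2237.
n = ((z_{α} + z_β)/C)² + 3.
(1.282 + 1.645) / 0.2237 = 2.927 / 0.2237 = 13.084.
n = 13.084² + 3 = 171.20 + 3 = 174.2.
Round up.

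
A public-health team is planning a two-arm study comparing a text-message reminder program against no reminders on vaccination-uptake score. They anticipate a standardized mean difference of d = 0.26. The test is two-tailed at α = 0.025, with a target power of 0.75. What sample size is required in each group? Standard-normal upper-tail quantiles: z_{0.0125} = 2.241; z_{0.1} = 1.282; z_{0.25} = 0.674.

n = 252 per group

For two independent groups with equal n: n = 2·((z_{α/2} + z_β) / d)².
z_{α/2} + z_β = 2.241 + 0.674 = 2.915.
n = 2 × (2.915 / 0.26)² = 2 × 11.212² = 2 × 125.70 = 251.4.
Round up to the next whole participant.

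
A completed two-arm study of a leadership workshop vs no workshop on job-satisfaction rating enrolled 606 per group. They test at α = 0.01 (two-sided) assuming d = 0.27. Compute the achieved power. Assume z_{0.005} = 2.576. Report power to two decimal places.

power ≈ 0.98

For two equal groups, power = Φ(d·√(n/2) − z_{α/2}).
d·√(n/2) = 0.27 × √(606/2) = 0.27 × 17.407 = 4.700.
z_β = 4.700 − 2.576 = 2.124.
Power = Φ(2.124) = 0.983.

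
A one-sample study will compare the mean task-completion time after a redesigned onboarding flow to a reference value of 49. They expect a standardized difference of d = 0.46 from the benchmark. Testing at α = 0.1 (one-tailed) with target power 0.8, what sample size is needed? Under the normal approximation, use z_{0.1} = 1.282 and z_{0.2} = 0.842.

For a one-sample test: n = ((z_{α} + z_β) / d)².
z_{α} + z_β = 1.282 + 0.842 = 2.124.
n = (2.124 / 0.46)² = 4.617² = 21.32.
Round up.

n = 22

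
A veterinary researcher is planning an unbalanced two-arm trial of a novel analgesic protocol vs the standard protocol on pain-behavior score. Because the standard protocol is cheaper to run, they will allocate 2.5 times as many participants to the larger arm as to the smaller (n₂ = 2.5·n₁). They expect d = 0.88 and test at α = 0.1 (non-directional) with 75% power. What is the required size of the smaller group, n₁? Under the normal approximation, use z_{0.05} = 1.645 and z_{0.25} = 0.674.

n₁ = 10

With allocation ratio k = n₂/n₁ = 2.5, Var(x̄₁−x̄₂) = σ²(1/n₁ + 1/(k·n₁)) = σ²·(k+1)/(k·n₁).
So n₁ = (1 + 1/k)·((z_{α/2} + z_β)/d)² = 1.400 × (2.319/0.88)².
n₁ = 1.400 × 6.94 = 9.7.
Round up: n₁ = 10, giving n₂ = 2.5 × 10 = 25.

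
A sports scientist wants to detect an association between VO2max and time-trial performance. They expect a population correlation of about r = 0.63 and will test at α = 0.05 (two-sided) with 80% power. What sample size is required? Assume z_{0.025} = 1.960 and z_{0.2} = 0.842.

Fisher's z: C = ½·ln((1+r)/(1−r)) = ½·ln(4.4054) = 0.7414.
n = ((z_{α/2} + z_β)/C)² + 3.
(1.960 + 0.842) / 0.7414 = 2.802 / 0.7414 = 3.779.
n = 3.779² + 3 = 14.28 + 3 = 17.3.
Round up.

n = 18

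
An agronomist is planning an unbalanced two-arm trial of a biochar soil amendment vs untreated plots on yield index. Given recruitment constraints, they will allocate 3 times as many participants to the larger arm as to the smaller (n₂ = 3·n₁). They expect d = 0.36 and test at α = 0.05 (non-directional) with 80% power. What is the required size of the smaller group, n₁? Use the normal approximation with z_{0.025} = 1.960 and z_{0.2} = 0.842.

With allocation ratio k = n₂/n₁ = 3, Var(x̄₁−x̄₂) = σ²(1/n₁ + 1/(k·n₁)) = σ²·(k+1)/(k·n₁).
So n₁ = (1 + 1/k)·((z_{α/2} + z_β)/d)² = 1.333 × (2.802/0.36)².
n₁ = 1.333 × 60.58 = 80.8.
Round up: n₁ = 81, giving n₂ = 3 × 81 = 243.

n₁ = 81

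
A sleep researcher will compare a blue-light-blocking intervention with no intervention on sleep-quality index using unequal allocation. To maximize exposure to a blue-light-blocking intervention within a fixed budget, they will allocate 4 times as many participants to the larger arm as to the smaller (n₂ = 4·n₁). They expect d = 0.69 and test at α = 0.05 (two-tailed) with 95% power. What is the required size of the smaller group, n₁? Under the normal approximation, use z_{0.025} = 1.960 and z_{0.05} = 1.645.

n₁ = 35

With allocation ratio k = n₂/n₁ = 4, Var(x̄₁−x̄₂) = σ²(1/n₁ + 1/(k·n₁)) = σ²·(k+1)/(k·n₁).
So n₁ = (1 + 1/k)·((z_{α/2} + z_β)/d)² = 1.250 × (3.605/0.69)².
n₁ = 1.250 × 27.30 = 34.1.
Round up: n₁ = 35, giving n₂ = 4 × 35 = 140.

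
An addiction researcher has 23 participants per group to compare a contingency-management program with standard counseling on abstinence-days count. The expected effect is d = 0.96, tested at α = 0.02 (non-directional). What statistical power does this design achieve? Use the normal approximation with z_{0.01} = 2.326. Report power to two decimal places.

power ≈ 0.82

For two equal groups, power = Φ(d·√(n/2) − z_{α/2}).
d·√(n/2) = 0.96 × √(23/2) = 0.96 × 3.391 = 3.256.
z_β = 3.256 − 2.326 = 0.930.
Power = Φ(0.930) = 0.824.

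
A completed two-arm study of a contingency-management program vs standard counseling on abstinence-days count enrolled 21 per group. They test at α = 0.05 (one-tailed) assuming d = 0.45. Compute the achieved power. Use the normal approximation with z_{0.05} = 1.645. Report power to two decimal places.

power ≈ 0.43

For two equal groups, power = Φ(d·√(n/2) − z_{α}).
d·√(n/2) = 0.45 × √(21/2) = 0.45 × 3.240 = 1.458.
z_β = 1.458 − 1.645 = -0.187.
Power = Φ(-0.187) = 0.426.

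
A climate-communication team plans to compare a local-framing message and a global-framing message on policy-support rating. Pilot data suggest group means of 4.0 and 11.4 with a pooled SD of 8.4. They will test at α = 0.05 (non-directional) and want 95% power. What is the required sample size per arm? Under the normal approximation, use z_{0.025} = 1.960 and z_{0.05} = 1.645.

n = 34 per group

Cohen's d = |M₁ − M₂| / SD_pooled = |4.0 − 11.4| / 8.4 = 7.4 / 8.4 = 0.881.
For two independent groups with equal n: n = 2·((z_{α/2} + z_β) / d)².
z_{α/2} + z_β = 1.960 + 1.645 = 3.605.
n = 2 × (3.605 / 0.881)² = 2 × 4.092² = 2 × 16.74 = 33.5.
Round up to the next whole participant.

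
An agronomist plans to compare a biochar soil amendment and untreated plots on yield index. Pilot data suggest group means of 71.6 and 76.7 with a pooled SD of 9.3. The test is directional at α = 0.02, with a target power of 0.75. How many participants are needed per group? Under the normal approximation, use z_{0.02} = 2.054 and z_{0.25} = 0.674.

n = 50 per group

Cohen's d = |M₁ − M₂| / SD_pooled = |71.6 − 76.7| / 9.3 = 5.1 / 9.3 = 0.548.
For two independent groups with equal n: n = 2·((z_{α} + z_β) / d)².
z_{α} + z_β = 2.054 + 0.674 = 2.728.
n = 2 × (2.728 / 0.548)² = 2 × 4.978² = 2 × 24.78 = 49.6.
Round up to the next whole participant.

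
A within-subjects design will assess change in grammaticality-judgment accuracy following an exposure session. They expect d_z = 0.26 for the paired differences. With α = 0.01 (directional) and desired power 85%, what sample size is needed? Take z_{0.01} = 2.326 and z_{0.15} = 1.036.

For a paired (one-sample on differences) test: n = ((z_{α} + z_β) / d)².
z_{α} + z_β = 2.326 + 1.036 = 3.362.
n = (3.362 / 0.26)² = 12.931² = 167.20.
Round up.

n = 168 pairs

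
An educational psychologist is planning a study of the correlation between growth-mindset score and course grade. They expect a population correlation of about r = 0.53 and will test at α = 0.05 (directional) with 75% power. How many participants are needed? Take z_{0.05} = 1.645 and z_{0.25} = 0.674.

Fisher's z: C = ½·ln((1+r)/(1−r)) = ½·ln(3.2553) = 0.5901.
n = ((z_{α} + z_β)/C)² + 3.
(1.645 + 0.674) / 0.5901 = 2.319 / 0.5901 = 3.930.
n = 3.930² + 3 = 15.44 + 3 = 18.4.
Round up.

n = 19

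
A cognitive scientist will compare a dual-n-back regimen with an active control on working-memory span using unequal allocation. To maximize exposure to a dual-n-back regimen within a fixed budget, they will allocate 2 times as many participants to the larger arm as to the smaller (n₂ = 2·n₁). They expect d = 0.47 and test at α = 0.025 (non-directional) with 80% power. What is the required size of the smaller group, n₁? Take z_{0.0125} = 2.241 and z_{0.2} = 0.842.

With allocation ratio k = n₂/n₁ = 2, Var(x̄₁−x̄₂) = σ²(1/n₁ + 1/(k·n₁)) = σ²·(k+1)/(k·n₁).
So n₁ = (1 + 1/k)·((z_{α/2} + z_β)/d)² = 1.500 × (3.083/0.47)².
n₁ = 1.500 × 43.03 = 64.5.
Round up: n₁ = 65, giving n₂ = 2 × 65 = 130.

n₁ = 65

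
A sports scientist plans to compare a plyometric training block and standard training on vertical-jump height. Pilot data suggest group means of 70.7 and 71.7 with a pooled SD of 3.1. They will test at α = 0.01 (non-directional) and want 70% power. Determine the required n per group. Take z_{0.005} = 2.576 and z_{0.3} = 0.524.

Cohen's d = |M₁ − M₂| / SD_pooled = |70.7 − 71.7| / 3.1 = 1.0 / 3.1 = 0.323.
For two independent groups with equal n: n = 2·((z_{α/2} + z_β) / d)².
z_{α/2} + z_β = 2.576 + 0.524 = 3.100.
n = 2 × (3.100 / 0.323)² = 2 × 9.598² = 2 × 92.11 = 184.2.
Round up to the next whole participant.

n = 185 per group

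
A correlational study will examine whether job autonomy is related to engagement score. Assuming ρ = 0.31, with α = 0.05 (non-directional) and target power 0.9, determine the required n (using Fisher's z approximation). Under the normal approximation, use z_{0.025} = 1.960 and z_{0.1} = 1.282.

Fisher's z: C = ½·ln((1+r)/(1−r)) = ½·ln(1.8986) = 0.3205.
n = ((z_{α/2} + z_β)/C)² + 3.
(1.960 + 1.282) / 0.3205 = 3.242 / 0.3205 = 10.115.
n = 10.115² + 3 = 102.32 + 3 = 105.3.
Round up.

n = 106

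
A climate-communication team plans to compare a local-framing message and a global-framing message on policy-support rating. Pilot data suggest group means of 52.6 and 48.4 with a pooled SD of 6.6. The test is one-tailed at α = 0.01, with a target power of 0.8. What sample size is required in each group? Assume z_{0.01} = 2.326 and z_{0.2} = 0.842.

n = 50 per group

Cohen's d = |M₁ − M₂| / SD_pooled = |52.6 − 48.4| / 6.6 = 4.2 / 6.6 = 0.636.
For two independent groups with equal n: n = 2·((z_{α} + z_β) / d)².
z_{α} + z_β = 2.326 + 0.842 = 3.168.
n = 2 × (3.168 / 0.636)² = 2 × 4.981² = 2 × 24.81 = 49.6.
Round up to the next whole participant.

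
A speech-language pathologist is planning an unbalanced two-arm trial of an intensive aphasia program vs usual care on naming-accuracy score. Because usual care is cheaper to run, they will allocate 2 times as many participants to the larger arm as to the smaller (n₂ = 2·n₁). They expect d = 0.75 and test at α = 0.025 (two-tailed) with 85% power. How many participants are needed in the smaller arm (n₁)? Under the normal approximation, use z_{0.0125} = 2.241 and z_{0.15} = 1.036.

With allocation ratio k = n₂/n₁ = 2, Var(x̄₁−x̄₂) = σ²(1/n₁ + 1/(k·n₁)) = σ²·(k+1)/(k·n₁).
So n₁ = (1 + 1/k)·((z_{α/2} + z_β)/d)² = 1.500 × (3.277/0.75)².
n₁ = 1.500 × 19.09 = 28.6.
Round up: n₁ = 29, giving n₂ = 2 × 29 = 58.

n₁ = 29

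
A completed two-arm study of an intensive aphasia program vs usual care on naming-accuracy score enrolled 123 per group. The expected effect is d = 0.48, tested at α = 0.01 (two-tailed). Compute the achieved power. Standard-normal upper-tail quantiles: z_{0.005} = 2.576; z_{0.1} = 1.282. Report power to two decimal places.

power ≈ 0.88

For two equal groups, power = Φ(d·√(n/2) − z_{α/2}).
d·√(n/2) = 0.48 × √(123/2) = 0.48 × 7.842 = 3.764.
z_β = 3.764 − 2.576 = 1.188.
Power = Φ(1.188) = 0.883.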